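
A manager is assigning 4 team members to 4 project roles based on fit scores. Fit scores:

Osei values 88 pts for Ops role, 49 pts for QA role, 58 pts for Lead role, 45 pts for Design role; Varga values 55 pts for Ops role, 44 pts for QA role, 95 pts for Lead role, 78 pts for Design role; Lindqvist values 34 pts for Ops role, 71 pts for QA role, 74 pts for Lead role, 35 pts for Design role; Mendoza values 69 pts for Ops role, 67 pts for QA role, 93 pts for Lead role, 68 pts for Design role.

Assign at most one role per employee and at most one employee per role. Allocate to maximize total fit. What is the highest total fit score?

Maximum total: 330 pts

Optimal: Osei→Ops role (88 pts), Varga→Design role (78 pts), Lindqvist→QA role (71 pts), Mendoza→Lead role (93 pts) — total 88+78+71+93 = 330 pts.
Row-greedy (each employee in turn takes its best remaining role) gives 322 pts, worse by 8.
Every other assignment is strictly worse.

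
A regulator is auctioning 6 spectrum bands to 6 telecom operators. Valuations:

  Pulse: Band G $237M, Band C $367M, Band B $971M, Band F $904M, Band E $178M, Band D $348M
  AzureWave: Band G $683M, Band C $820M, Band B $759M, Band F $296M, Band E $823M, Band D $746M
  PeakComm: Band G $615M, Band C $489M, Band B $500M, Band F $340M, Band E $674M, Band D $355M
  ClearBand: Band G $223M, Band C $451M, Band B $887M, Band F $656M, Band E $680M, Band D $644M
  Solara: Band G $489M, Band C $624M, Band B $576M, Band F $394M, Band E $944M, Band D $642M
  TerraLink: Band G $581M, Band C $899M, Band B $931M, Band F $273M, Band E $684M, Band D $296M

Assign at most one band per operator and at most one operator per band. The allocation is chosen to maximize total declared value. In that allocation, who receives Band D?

Optimal: Pulse→Band F ($904M), AzureWave→Band D ($746M), PeakComm→Band G ($615M), ClearBand→Band B ($887M), Solara→Band E ($944M), TerraLink→Band C ($899M) — total 904+746+615+887+944+899 = $4995M.
Row-greedy (each operator in turn takes its best remaining band) gives $4606M, worse by 389.
Next-best assignment: Pulse→Band F, AzureWave→Band C, PeakComm→Band G, ClearBand→Band D, Solara→Band E, TerraLink→Band B = $4858M.
Swapping PeakComm↔AzureWave (PeakComm→Band D $355M, AzureWave→Band G $683M) loses 323.
AzureWave's own top band is Band E ($823M), but forcing AzureWave→Band E and reassigning the rest optimally gives only $4770M — worse by 225.

AzureWave receives Band D.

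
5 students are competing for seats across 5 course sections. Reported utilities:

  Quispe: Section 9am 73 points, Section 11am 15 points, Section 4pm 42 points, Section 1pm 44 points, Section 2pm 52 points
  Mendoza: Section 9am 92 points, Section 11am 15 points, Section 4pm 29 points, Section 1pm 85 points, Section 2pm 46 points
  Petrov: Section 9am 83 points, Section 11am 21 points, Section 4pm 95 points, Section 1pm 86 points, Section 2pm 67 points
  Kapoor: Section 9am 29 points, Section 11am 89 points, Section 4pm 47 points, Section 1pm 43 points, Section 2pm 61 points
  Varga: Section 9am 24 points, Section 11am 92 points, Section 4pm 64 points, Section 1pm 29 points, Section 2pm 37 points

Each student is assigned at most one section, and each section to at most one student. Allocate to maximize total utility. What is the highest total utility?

Maximum total: 406 points

Optimal: Quispe→Section 9am (73 points), Mendoza→Section 1pm (85 points), Petrov→Section 4pm (95 points), Kapoor→Section 2pm (61 points), Varga→Section 11am (92 points) — total 73+85+95+61+92 = 406 points.
Max-entry greedy (repeatedly take the single best remaining cell) gives 384 points, worse by 22.
Swapping Petrov↔Mendoza (Petrov→Section 1pm 86 points, Mendoza→Section 4pm 29 points) loses 65.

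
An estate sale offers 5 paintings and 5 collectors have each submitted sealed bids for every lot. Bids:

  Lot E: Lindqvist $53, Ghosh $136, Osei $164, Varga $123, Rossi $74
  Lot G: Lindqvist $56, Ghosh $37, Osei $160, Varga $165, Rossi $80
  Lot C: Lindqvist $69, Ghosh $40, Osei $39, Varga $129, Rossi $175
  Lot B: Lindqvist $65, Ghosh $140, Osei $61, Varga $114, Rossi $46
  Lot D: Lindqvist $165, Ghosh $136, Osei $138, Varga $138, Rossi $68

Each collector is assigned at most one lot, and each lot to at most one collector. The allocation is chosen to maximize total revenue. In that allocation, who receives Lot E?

Osei receives Lot E.

Optimal: Lindqvist→Lot D ($165), Ghosh→Lot B ($140), Osei→Lot E ($164), Varga→Lot G ($165), Rossi→Lot C ($175) — total 165+140+164+165+175 = $809.
Next-best assignment: Lindqvist→Lot D, Ghosh→Lot B, Osei→Lot G, Varga→Lot E, Rossi→Lot C = $763.
Every other assignment is strictly worse.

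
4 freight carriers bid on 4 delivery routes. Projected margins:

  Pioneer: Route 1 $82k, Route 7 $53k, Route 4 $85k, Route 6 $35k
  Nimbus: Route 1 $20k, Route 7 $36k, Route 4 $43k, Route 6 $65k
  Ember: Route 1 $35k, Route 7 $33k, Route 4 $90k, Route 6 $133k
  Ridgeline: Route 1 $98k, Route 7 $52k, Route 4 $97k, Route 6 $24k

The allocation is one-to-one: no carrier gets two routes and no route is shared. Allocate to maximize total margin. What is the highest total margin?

Max total: $352k

Optimal: Pioneer→Route 4 ($85k), Nimbus→Route 7 ($36k), Ember→Route 6 ($133k), Ridgeline→Route 1 ($98k) — total 85+36+133+98 = $352k.
Row-greedy (each carrier in turn takes its best remaining route) gives $237k, worse by 115.
Next-best assignment: Pioneer→Route 1, Nimbus→Route 7, Ember→Route 6, Ridgeline→Route 4 = $348k.
Swapping Nimbus↔Ember (Nimbus→Route 6 $65k, Ember→Route 7 $33k) loses 71.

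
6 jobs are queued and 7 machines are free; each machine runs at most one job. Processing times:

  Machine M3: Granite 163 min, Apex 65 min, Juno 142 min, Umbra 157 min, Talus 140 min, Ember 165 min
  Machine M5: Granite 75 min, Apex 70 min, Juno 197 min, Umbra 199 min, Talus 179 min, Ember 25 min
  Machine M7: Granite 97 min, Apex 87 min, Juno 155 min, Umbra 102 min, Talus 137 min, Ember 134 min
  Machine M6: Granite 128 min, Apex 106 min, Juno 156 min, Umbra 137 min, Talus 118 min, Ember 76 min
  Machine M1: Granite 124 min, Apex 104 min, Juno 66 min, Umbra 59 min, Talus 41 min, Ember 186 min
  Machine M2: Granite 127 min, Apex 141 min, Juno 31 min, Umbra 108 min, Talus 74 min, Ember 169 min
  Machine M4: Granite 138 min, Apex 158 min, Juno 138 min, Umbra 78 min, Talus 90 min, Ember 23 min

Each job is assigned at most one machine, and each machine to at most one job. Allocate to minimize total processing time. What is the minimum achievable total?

Treat this as an assignment problem: match each job to one machine.
Optimal: Granite→Machine M5 (75 min), Apex→Machine M3 (65 min), Juno→Machine M2 (31 min), Umbra→Machine M7 (102 min), Talus→Machine M1 (41 min), Ember→Machine M4 (23 min) — total 75+65+31+102+41+23 = 337 min.
Row-greedy (each job in turn takes its cheapest remaining machine) gives 396 min, worse by 59.

Min total: 337 min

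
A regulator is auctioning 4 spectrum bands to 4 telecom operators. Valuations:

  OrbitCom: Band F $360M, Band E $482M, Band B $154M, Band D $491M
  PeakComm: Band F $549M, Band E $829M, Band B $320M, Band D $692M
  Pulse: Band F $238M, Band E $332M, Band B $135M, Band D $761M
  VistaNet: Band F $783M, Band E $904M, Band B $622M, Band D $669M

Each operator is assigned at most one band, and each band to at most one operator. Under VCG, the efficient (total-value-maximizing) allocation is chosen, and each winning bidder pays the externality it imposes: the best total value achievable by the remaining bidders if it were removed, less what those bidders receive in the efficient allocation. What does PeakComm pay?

PeakComm pays $283M.

Efficient allocation: OrbitCom→Band F ($360M), PeakComm→Band E ($829M), Pulse→Band D ($761M), VistaNet→Band B ($622M); total welfare W = $2572M.
PeakComm receives Band E at value $829M, so the others get W − 829 = $1743M.
Without PeakComm: best allocation of the remaining 3 bidders over all 4 bands is OrbitCom→Band E ($482M), Pulse→Band D ($761M), VistaNet→Band F ($783M), total $2026M.
VCG payment = (others' best without PeakComm) − (others' welfare with PeakComm) = 2026 − 1743 = $283M.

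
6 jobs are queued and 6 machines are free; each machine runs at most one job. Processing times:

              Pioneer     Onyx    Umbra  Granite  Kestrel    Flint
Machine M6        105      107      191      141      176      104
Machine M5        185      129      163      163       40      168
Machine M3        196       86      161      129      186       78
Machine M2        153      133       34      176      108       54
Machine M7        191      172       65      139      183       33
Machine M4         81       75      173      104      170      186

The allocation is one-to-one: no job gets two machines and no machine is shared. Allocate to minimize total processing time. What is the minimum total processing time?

Min total: 402 min

Treat this as an assignment problem: match each job to one machine.
Optimal: Pioneer→Machine M6 (105 min), Onyx→Machine M3 (86 min), Umbra→Machine M2 (34 min), Granite→Machine M4 (104 min), Kestrel→Machine M5 (40 min), Flint→Machine M7 (33 min) — total 105+86+34+104+40+33 = 402 min.
Row-greedy (each job in turn takes its cheapest remaining machine) gives 484 min, worse by 82.
No other one-to-one assignment undercuts 402 min.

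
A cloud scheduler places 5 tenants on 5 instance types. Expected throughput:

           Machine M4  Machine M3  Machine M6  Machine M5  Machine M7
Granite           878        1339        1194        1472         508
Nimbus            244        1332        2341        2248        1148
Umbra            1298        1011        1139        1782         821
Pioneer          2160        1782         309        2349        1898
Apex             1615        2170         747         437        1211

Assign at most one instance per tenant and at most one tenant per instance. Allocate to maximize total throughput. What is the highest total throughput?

Max total: 9179 ops/s

Optimal: Granite→Machine M5 (1472 ops/s), Nimbus→Machine M6 (2341 ops/s), Umbra→Machine M4 (1298 ops/s), Pioneer→Machine M7 (1898 ops/s), Apex→Machine M3 (2170 ops/s) — total 1472+2341+1298+1898+2170 = 9179 ops/s.
Column-greedy (each instance in turn goes to its best remaining tenant) gives 8961 ops/s, worse by 218.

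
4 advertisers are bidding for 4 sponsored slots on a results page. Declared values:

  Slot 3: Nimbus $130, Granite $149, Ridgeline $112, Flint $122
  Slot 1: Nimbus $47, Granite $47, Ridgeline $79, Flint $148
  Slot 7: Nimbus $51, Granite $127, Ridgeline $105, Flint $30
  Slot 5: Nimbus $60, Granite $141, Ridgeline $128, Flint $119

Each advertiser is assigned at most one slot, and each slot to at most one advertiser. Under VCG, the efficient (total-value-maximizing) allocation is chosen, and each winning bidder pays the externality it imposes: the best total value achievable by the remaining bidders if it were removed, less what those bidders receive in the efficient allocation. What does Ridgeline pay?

Efficient allocation: Nimbus→Slot 3 ($130), Granite→Slot 7 ($127), Ridgeline→Slot 5 ($128), Flint→Slot 1 ($148); total welfare W = $533.
Ridgeline receives Slot 5 at value $128, so the others get W − 128 = $405.
Without Ridgeline: best allocation of the remaining 3 bidders over all 4 slots is Nimbus→Slot 3 ($130), Granite→Slot 5 ($141), Flint→Slot 1 ($148), total $419.
VCG payment = (others' best without Ridgeline) − (others' welfare with Ridgeline) = 419 − 405 = $14.

Ridgeline pays $14.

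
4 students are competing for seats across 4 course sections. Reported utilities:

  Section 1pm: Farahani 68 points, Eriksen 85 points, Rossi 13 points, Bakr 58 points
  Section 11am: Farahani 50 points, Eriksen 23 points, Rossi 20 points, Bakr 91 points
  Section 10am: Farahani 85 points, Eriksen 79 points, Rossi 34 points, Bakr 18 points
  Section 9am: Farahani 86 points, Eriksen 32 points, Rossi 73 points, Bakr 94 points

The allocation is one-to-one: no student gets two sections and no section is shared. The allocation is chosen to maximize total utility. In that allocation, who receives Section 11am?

Bakr receives Section 11am.

Optimal: Farahani→Section 10am (85 points), Eriksen→Section 1pm (85 points), Rossi→Section 9am (73 points), Bakr→Section 11am (91 points) — total 85+85+73+91 = 334 points.
Row-greedy (each student in turn takes its best remaining section) gives 296 points, worse by 38.
Next-best assignment: Farahani→Section 1pm, Eriksen→Section 10am, Rossi→Section 9am, Bakr→Section 11am = 311 points.
Bakr's own top section is Section 9am (94 points), but forcing Bakr→Section 9am and reassigning the rest optimally gives only 284 points — worse by 50.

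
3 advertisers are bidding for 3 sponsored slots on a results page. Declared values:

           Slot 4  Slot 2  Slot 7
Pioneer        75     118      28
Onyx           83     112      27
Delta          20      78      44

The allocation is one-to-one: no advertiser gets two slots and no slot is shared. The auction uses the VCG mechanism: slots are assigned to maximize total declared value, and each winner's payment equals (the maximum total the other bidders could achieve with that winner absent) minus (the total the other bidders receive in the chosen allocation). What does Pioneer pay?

Pioneer pays $34.

Efficient allocation: Pioneer→Slot 2 ($118), Onyx→Slot 4 ($83), Delta→Slot 7 ($44); total welfare W = $245.
Pioneer receives Slot 2 at value $118, so the others get W − 118 = $127.
Without Pioneer: best allocation of the remaining 2 bidders over all 3 slots is Onyx→Slot 4 ($83), Delta→Slot 2 ($78), total $161.
VCG payment = (others' best without Pioneer) − (others' welfare with Pioneer) = 161 − 127 = $34.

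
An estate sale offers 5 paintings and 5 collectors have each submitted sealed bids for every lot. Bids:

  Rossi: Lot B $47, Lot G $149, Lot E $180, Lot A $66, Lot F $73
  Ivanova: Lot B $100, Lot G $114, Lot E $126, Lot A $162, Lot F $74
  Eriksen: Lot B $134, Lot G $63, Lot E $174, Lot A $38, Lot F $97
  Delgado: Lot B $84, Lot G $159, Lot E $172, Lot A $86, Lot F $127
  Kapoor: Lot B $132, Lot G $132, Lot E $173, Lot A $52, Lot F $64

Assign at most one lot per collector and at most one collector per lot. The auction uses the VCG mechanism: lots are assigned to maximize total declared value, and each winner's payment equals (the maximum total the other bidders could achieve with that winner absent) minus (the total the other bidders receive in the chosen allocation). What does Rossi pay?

Efficient allocation: Rossi→Lot G ($149), Ivanova→Lot A ($162), Eriksen→Lot B ($134), Delgado→Lot F ($127), Kapoor→Lot E ($173); total welfare W = $745.
Rossi receives Lot G at value $149, so the others get W − 149 = $596.
Without Rossi: best allocation of the remaining 4 bidders over all 5 lots is Ivanova→Lot A ($162), Eriksen→Lot B ($134), Delgado→Lot G ($159), Kapoor→Lot E ($173), total $628.
VCG payment = (others' best without Rossi) − (others' welfare with Rossi) = 628 − 596 = $32.

Rossi pays $32.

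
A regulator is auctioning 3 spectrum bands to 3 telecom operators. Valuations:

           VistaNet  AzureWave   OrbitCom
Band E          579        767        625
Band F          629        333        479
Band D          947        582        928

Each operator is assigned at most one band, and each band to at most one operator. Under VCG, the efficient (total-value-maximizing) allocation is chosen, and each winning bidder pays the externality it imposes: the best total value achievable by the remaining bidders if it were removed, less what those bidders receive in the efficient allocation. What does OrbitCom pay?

Efficient allocation: VistaNet→Band F ($629M), AzureWave→Band E ($767M), OrbitCom→Band D ($928M); total welfare W = $2324M.
OrbitCom receives Band D at value $928M, so the others get W − 928 = $1396M.
Without OrbitCom: best allocation of the remaining 2 bidders over all 3 bands is VistaNet→Band D ($947M), AzureWave→Band E ($767M), total $1714M.
VCG payment = (others' best without OrbitCom) − (others' welfare with OrbitCom) = 1714 − 1396 = $318M.

OrbitCom pays $318M.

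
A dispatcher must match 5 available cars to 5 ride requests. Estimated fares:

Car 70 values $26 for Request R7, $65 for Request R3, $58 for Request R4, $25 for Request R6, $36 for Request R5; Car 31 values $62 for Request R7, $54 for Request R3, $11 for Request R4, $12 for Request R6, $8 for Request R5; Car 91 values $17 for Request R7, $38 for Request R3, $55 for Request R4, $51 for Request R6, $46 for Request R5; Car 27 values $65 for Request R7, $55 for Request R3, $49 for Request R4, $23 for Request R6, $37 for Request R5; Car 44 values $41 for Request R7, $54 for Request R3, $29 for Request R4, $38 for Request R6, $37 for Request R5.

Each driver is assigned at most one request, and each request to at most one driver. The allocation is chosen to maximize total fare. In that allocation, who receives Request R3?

Car 31 receives Request R3.

Optimal: Car 70→Request R4 ($58), Car 31→Request R3 ($54), Car 91→Request R6 ($51), Car 27→Request R7 ($65), Car 44→Request R5 ($37) — total 58+54+51+65+37 = $265.
Row-greedy (each driver in turn takes its best remaining request) gives $257, worse by 8.
Swapping Car 70↔Car 91 (Car 70→Request R6 $25, Car 91→Request R4 $55) loses 29.
Every other assignment is strictly worse.
Car 31's own top request is Request R7 ($62), but forcing Car 31→Request R7 and reassigning the rest optimally gives only $264 — worse by 1.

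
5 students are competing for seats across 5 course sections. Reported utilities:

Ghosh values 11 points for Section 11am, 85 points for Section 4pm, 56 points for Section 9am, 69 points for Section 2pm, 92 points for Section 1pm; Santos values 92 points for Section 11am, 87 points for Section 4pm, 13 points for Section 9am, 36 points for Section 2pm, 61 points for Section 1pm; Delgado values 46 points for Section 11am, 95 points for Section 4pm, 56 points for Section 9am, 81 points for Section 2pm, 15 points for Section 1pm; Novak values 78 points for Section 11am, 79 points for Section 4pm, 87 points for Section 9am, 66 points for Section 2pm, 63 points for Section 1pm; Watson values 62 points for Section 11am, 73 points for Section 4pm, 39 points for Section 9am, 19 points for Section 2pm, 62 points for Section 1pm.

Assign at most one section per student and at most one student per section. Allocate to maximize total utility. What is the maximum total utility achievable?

This is the linear assignment problem.
Optimal: Ghosh→Section 1pm (92 points), Santos→Section 11am (92 points), Delgado→Section 2pm (81 points), Novak→Section 9am (87 points), Watson→Section 4pm (73 points) — total 92+92+81+87+73 = 425 points.
Max-entry greedy (repeatedly take the single best remaining cell) gives 385 points, worse by 40.
Every other assignment is strictly worse.

Maximum total: 425 points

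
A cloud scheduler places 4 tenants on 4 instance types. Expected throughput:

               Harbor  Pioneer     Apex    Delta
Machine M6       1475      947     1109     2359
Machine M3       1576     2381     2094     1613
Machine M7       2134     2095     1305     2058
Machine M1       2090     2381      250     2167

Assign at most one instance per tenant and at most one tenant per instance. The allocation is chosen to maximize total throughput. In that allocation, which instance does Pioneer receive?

Pioneer receives Machine M1.

This is the linear assignment problem.
Optimal: Harbor→Machine M7 (2134 ops/s), Pioneer→Machine M1 (2381 ops/s), Apex→Machine M3 (2094 ops/s), Delta→Machine M6 (2359 ops/s) — total 2134+2381+2094+2359 = 8968 ops/s.
Column-greedy (each instance in turn goes to its best remaining tenant) gives 7124 ops/s, worse by 1844.
Pioneer's own top instance is Machine M3 (2381 ops/s), but forcing Pioneer→Machine M3 and reassigning the rest optimally gives only 8135 ops/s — worse by 833.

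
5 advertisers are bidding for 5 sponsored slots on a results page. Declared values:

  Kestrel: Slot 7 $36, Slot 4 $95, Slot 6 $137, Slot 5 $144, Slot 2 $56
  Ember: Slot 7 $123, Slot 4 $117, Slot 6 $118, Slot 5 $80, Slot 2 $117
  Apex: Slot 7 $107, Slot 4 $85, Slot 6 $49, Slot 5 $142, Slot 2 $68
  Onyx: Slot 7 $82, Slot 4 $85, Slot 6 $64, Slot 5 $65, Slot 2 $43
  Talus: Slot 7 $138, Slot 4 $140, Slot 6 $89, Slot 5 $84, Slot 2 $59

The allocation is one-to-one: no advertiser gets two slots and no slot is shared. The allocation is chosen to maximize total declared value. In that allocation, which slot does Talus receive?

This is a one-to-one assignment (maximum-weight bipartite matching).
Optimal: Kestrel→Slot 6 ($137), Ember→Slot 2 ($117), Apex→Slot 5 ($142), Onyx→Slot 4 ($85), Talus→Slot 7 ($138) — total 137+117+142+85+138 = $619.
Max-entry greedy (repeatedly take the single best remaining cell) gives $539, worse by 80.
Next-best assignment: Kestrel→Slot 6, Ember→Slot 2, Apex→Slot 5, Onyx→Slot 7, Talus→Slot 4 = $618.
Swapping Apex↔Ember (Apex→Slot 2 $68, Ember→Slot 5 $80) loses 111.
Every other assignment is strictly worse.
Talus's own top slot is Slot 4 ($140), but forcing Talus→Slot 4 and reassigning the rest optimally gives only $618 — worse by 1.

Talus receives Slot 7.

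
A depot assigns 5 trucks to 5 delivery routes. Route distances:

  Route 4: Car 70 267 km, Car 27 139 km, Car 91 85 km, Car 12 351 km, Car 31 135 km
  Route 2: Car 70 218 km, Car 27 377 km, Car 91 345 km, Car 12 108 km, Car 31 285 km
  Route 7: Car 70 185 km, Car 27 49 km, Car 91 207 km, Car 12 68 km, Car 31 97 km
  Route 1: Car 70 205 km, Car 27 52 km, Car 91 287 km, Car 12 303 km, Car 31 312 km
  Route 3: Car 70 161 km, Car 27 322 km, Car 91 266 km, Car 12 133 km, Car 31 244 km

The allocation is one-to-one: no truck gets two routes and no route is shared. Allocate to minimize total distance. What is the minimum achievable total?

Minimum total: 503 km

Optimal: Car 70→Route 3 (161 km), Car 27→Route 1 (52 km), Car 91→Route 4 (85 km), Car 12→Route 2 (108 km), Car 31→Route 7 (97 km) — total 161+52+85+108+97 = 503 km.
Min-entry greedy (repeatedly take the single cheapest remaining cell) gives 715 km, worse by 212.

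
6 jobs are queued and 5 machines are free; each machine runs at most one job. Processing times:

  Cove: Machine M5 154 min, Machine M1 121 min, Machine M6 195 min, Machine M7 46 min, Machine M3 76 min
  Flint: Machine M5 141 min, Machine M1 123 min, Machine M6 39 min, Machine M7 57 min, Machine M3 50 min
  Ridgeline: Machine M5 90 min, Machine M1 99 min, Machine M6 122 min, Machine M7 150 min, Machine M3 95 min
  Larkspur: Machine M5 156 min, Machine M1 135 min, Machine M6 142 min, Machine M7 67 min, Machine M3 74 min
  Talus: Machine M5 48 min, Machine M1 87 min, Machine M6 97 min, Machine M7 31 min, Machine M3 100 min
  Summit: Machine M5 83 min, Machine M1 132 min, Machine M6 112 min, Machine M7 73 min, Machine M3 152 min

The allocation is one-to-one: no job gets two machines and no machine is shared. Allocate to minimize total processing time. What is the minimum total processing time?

Min total: 306 min

Treat this as an assignment problem: match each job to one machine.
Optimal: Talus→Machine M5 (48 min), Ridgeline→Machine M1 (99 min), Flint→Machine M6 (39 min), Cove→Machine M7 (46 min), Larkspur→Machine M3 (74 min) — total 48+99+39+46+74 = 306 min.
Min-entry greedy (repeatedly take the single cheapest remaining cell) gives 326 min, worse by 20.
Next-best assignment: Summit→Machine M5, Ridgeline→Machine M1, Flint→Machine M6, Talus→Machine M7, Larkspur→Machine M3 = 326 min.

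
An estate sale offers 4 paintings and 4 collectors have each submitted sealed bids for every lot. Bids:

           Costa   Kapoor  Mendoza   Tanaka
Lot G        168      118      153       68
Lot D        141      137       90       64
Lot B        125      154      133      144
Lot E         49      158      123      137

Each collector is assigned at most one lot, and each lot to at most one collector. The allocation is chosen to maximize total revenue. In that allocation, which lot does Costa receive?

This is a one-to-one assignment (maximum-weight bipartite matching).
Optimal: Costa→Lot D ($141), Kapoor→Lot E ($158), Mendoza→Lot G ($153), Tanaka→Lot B ($144) — total 141+158+153+144 = $596.
Column-greedy (each lot in turn goes to its best remaining collector) gives $572, worse by 24.
Next-best assignment: Costa→Lot D, Kapoor→Lot B, Mendoza→Lot G, Tanaka→Lot E = $585.
Swapping Kapoor↔Costa (Kapoor→Lot D $137, Costa→Lot E $49) loses 113.
Checked against all permutations: $596 is optimal.
Costa's own top lot is Lot G ($168), but forcing Costa→Lot G and reassigning the rest optimally gives only $575 — worse by 21.

Costa receives Lot D.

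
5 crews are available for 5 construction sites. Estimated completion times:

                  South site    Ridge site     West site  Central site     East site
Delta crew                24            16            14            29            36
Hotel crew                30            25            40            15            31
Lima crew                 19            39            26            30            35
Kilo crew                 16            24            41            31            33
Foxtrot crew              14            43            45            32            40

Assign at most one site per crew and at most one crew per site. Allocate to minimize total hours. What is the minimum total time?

Optimal: Delta crew→West site (14 hours), Hotel crew→Central site (15 hours), Lima crew→East site (35 hours), Kilo crew→Ridge site (24 hours), Foxtrot crew→South site (14 hours) — total 14+15+35+24+14 = 102 hours.
Column-greedy (each site in turn goes to its cheapest remaining crew) gives 104 hours, worse by 2.
Next-best assignment: Delta crew→Ridge site, Hotel crew→Central site, Lima crew→West site, Kilo crew→East site, Foxtrot crew→South site = 104 hours.
Swapping Hotel crew↔Kilo crew (Hotel crew→Ridge site 25 hours, Kilo crew→Central site 31 hours) adds 17.

Min total: 102 hours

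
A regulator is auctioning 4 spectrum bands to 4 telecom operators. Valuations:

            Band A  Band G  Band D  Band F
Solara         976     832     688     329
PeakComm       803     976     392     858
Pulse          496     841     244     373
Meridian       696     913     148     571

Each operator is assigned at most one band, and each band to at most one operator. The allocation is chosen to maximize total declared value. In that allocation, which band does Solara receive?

Optimal: Solara→Band D ($688M), PeakComm→Band F ($858M), Pulse→Band G ($841M), Meridian→Band A ($696M) — total 688+858+841+696 = $3083M.
Column-greedy (each band in turn goes to its best remaining operator) gives $2767M, worse by 316.
Solara's own top band is Band A ($976M), but forcing Solara→Band A and reassigning the rest optimally gives only $2991M — worse by 92.

Solara receives Band D.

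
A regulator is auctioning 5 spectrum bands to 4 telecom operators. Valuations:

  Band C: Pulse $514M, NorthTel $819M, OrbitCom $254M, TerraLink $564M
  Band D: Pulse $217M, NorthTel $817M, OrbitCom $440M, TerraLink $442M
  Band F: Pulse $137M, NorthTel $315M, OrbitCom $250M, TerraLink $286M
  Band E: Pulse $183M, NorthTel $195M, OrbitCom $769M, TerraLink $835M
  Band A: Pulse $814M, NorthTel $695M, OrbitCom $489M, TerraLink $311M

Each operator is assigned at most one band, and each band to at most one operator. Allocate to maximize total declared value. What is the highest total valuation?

This is a one-to-one assignment (maximum-weight bipartite matching).
Optimal: Pulse→Band A ($814M), NorthTel→Band D ($817M), OrbitCom→Band E ($769M), TerraLink→Band C ($564M) — total 814+817+769+564 = $2964M.
Column-greedy (each band in turn goes to its best remaining operator) gives $1694M, worse by 1270.
Next-best assignment: Pulse→Band A, NorthTel→Band C, OrbitCom→Band D, TerraLink→Band E = $2908M.

Maximum total: $2964M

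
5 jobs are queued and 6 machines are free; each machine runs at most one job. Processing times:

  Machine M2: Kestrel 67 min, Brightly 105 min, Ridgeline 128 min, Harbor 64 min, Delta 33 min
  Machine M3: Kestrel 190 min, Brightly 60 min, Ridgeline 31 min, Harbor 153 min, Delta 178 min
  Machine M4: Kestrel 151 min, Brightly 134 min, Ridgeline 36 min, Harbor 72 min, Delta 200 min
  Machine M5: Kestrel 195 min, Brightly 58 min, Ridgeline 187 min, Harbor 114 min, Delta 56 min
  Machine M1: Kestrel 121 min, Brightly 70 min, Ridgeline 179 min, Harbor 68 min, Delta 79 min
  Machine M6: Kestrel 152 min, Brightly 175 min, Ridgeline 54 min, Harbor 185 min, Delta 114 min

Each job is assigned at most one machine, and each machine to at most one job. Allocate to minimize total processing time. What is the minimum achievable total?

Optimal: Kestrel→Machine M2 (67 min), Brightly→Machine M3 (60 min), Ridgeline→Machine M4 (36 min), Harbor→Machine M1 (68 min), Delta→Machine M5 (56 min) — total 67+60+36+68+56 = 287 min.
Row-greedy (each job in turn takes its cheapest remaining machine) gives 338 min, worse by 51.
Next-best assignment: Kestrel→Machine M2, Brightly→Machine M1, Ridgeline→Machine M3, Harbor→Machine M4, Delta→Machine M5 = 296 min.

Minimum total: 287 min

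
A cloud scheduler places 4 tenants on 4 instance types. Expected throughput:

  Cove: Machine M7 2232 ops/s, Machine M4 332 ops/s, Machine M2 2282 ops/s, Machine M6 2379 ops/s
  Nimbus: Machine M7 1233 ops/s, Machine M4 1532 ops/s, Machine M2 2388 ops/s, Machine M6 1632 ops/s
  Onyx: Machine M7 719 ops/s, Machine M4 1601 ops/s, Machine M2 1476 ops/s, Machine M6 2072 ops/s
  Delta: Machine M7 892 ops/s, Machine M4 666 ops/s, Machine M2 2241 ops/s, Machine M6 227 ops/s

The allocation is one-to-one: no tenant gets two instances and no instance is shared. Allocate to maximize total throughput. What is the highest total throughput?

Max total: 8077 ops/s

Treat this as an assignment problem: match each tenant to one instance.
Optimal: Cove→Machine M7 (2232 ops/s), Nimbus→Machine M4 (1532 ops/s), Onyx→Machine M6 (2072 ops/s), Delta→Machine M2 (2241 ops/s) — total 2232+1532+2072+2241 = 8077 ops/s.
Column-greedy (each instance in turn goes to its best remaining tenant) gives 6448 ops/s, worse by 1629.
Swapping Onyx↔Delta (Onyx→Machine M2 1476 ops/s, Delta→Machine M6 227 ops/s) loses 2610.
Checked against all permutations: 8077 ops/s is optimal.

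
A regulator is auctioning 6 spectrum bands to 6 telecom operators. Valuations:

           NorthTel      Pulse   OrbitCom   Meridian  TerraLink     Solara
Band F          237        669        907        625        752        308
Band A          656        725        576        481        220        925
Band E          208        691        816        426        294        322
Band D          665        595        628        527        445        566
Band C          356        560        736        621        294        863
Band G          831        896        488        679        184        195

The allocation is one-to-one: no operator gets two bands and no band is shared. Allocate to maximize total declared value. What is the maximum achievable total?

This is a one-to-one assignment (maximum-weight bipartite matching).
Optimal: NorthTel→Band D ($665M), Pulse→Band G ($896M), OrbitCom→Band E ($816M), Meridian→Band C ($621M), TerraLink→Band F ($752M), Solara→Band A ($925M) — total 665+896+816+621+752+925 = $4675M.
Max-entry greedy (repeatedly take the single best remaining cell) gives $4308M, worse by 367.
Swapping TerraLink↔Meridian (TerraLink→Band C $294M, Meridian→Band F $625M) loses 454.

Maximum total: $4675M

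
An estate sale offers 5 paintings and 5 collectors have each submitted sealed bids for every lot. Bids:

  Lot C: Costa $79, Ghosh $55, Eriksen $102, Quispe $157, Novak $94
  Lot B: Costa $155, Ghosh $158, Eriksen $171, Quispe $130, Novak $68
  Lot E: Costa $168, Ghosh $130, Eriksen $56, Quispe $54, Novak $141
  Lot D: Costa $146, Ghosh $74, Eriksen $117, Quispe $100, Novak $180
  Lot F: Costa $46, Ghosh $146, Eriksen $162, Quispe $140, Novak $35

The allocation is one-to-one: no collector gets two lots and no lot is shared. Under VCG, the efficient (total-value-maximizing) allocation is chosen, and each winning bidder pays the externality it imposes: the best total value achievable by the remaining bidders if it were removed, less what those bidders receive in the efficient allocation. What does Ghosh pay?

Efficient allocation: Costa→Lot E ($168), Ghosh→Lot B ($158), Eriksen→Lot F ($162), Quispe→Lot C ($157), Novak→Lot D ($180); total welfare W = $825.
Ghosh receives Lot B at value $158, so the others get W − 158 = $667.
Without Ghosh: best allocation of the remaining 4 bidders over all 5 lots is Costa→Lot E ($168), Eriksen→Lot B ($171), Quispe→Lot C ($157), Novak→Lot D ($180), total $676.
VCG payment = (others' best without Ghosh) − (others' welfare with Ghosh) = 676 − 667 = $9.

Ghosh pays $9.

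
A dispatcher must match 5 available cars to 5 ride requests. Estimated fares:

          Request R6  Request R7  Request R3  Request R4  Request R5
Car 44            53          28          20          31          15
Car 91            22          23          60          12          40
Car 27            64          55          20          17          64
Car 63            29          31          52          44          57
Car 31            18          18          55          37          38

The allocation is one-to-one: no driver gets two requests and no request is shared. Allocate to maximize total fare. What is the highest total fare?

Max total: $262

This is a one-to-one assignment (maximum-weight bipartite matching).
Optimal: Car 44→Request R6 ($53), Car 91→Request R3 ($60), Car 27→Request R7 ($55), Car 63→Request R5 ($57), Car 31→Request R4 ($37) — total 53+60+55+57+37 = $262.
Column-greedy (each request in turn goes to its best remaining driver) gives $207, worse by 55.
Next-best assignment: Car 44→Request R6, Car 91→Request R3, Car 27→Request R7, Car 63→Request R4, Car 31→Request R5 = $250.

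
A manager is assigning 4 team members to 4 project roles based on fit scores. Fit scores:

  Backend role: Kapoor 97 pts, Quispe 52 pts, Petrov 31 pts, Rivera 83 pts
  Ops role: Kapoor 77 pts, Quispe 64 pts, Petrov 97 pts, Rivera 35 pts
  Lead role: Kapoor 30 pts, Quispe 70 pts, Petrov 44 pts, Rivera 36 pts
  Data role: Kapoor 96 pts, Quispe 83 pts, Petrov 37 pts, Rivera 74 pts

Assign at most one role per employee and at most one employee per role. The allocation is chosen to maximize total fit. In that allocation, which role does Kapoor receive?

Kapoor receives Data role.

Optimal: Kapoor→Data role (96 pts), Quispe→Lead role (70 pts), Petrov→Ops role (97 pts), Rivera→Backend role (83 pts) — total 96+70+97+83 = 346 pts.
Max-entry greedy (repeatedly take the single best remaining cell) gives 313 pts, worse by 33.
Kapoor's own top role is Backend role (97 pts), but forcing Kapoor→Backend role and reassigning the rest optimally gives only 338 pts — worse by 8.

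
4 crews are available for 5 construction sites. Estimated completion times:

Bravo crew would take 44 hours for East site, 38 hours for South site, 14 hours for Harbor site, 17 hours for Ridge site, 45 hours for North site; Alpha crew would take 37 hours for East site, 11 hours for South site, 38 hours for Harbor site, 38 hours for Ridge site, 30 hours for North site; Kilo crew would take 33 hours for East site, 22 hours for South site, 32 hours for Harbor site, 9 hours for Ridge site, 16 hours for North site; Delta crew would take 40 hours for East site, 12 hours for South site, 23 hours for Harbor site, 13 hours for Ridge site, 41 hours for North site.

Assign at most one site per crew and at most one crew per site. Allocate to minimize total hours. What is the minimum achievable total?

Minimum total: 54 hours

Optimal: Bravo crew→Harbor site (14 hours), Alpha crew→South site (11 hours), Kilo crew→North site (16 hours), Delta crew→Ridge site (13 hours) — total 14+11+16+13 = 54 hours.
Row-greedy (each crew in turn takes its cheapest remaining site) gives 74 hours, worse by 20.
Next-best assignment: Bravo crew→Harbor site, Alpha crew→North site, Kilo crew→Ridge site, Delta crew→South site = 65 hours.
Checked against all permutations: 54 hours is optimal.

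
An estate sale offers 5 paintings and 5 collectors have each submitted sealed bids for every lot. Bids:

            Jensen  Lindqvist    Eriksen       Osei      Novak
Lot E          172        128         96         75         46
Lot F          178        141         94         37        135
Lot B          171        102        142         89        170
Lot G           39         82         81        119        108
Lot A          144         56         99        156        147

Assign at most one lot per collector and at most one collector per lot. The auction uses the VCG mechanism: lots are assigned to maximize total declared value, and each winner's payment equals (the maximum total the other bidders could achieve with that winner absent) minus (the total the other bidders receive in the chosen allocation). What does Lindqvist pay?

Efficient allocation: Jensen→Lot E ($172), Lindqvist→Lot F ($141), Eriksen→Lot B ($142), Osei→Lot G ($119), Novak→Lot A ($147); total welfare W = $721.
Lindqvist receives Lot F at value $141, so the others get W − 141 = $580.
Without Lindqvist: best allocation of the remaining 4 bidders over all 5 lots is Jensen→Lot E ($172), Eriksen→Lot B ($142), Osei→Lot A ($156), Novak→Lot F ($135), total $605.
VCG payment = (others' best without Lindqvist) − (others' welfare with Lindqvist) = 605 − 580 = $25.

Lindqvist pays $25.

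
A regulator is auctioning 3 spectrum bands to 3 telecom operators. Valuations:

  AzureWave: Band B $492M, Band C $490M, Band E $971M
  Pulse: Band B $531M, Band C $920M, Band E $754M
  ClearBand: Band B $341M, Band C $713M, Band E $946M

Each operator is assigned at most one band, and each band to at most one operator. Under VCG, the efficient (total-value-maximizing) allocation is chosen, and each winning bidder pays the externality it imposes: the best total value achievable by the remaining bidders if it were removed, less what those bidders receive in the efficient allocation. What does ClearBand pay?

ClearBand pays $479M.

Efficient allocation: AzureWave→Band B ($492M), Pulse→Band C ($920M), ClearBand→Band E ($946M); total welfare W = $2358M.
ClearBand receives Band E at value $946M, so the others get W − 946 = $1412M.
Without ClearBand: best allocation of the remaining 2 bidders over all 3 bands is AzureWave→Band E ($971M), Pulse→Band C ($920M), total $1891M.
VCG payment = (others' best without ClearBand) − (others' welfare with ClearBand) = 1891 − 1412 = $479M.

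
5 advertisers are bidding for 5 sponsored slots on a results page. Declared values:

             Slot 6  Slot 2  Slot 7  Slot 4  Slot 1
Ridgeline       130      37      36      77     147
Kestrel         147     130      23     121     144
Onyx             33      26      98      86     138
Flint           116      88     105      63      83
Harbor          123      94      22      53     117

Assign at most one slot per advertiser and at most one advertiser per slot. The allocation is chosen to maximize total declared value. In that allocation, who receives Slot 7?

Flint receives Slot 7.

Optimal: Ridgeline→Slot 1 ($147), Kestrel→Slot 2 ($130), Onyx→Slot 4 ($86), Flint→Slot 7 ($105), Harbor→Slot 6 ($123) — total 147+130+86+105+123 = $591.
Max-entry greedy (repeatedly take the single best remaining cell) gives $579, worse by 12.
Flint's own top slot is Slot 6 ($116), but forcing Flint→Slot 6 and reassigning the rest optimally gives only $576 — worse by 15.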